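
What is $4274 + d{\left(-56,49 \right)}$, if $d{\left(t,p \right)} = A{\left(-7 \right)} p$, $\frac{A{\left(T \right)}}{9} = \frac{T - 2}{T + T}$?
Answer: $\frac{9115}{2} \approx 4557.5$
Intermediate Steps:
$A{\left(T \right)} = \frac{9 \left(-2 + T\right)}{2 T}$ ($A{\left(T \right)} = 9 \frac{T - 2}{T + T} = 9 \frac{-2 + T}{2 T} = \frac{9 \left(-2 + T\right)}{2 T}$)
$d{\left(t,p \right)} = \frac{81 p}{14}$ ($d{\left(t,p \right)} = \left(\frac{9}{2} - \frac{9}{-7}\right) p = \left(\frac{9}{2} - - \frac{9}{7}\right) p = \left(\frac{9}{2} + \frac{9}{7}\right) p = \frac{81 p}{14}$)
$4274 + d{\left(-56,49 \right)} = 4274 + \frac{81}{14} \cdot 49 = 4274 + \frac{567}{2} = \frac{9115}{2}$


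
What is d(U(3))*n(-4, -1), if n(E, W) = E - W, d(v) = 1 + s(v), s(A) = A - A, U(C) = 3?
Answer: -3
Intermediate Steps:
s(A) = 0
d(v) = 1 (d(v) = 1 + 0 = 1)
d(U(3))*n(-4, -1) = 1*(-4 - 1*(-1)) = 1*(-4 + 1) = 1*(-3) = -3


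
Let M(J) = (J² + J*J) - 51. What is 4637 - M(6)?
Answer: 4616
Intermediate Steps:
M(J) = -51 + 2*J² (M(J) = (J² + J²) - 51 = 2*J² - 51 = -51 + 2*J²)
4637 - M(6) = 4637 - (-51 + 2*6²) = 4637 - (-51 + 2*36) = 4637 - (-51 + 72) = 4637 - 1*21 = 4637 - 21 = 4616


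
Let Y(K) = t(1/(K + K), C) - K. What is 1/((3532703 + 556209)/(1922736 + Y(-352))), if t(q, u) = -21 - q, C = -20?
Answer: 1353839169/2878594048 ≈ 0.47031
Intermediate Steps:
Y(K) = -21 - K - 1/(2*K) (Y(K) = (-21 - 1/(K + K)) - K = (-21 - 1/(2*K)) - K = -21 - K - 1/(2*K))
1/((3532703 + 556209)/(1922736 + Y(-352))) = 1/((3532703 + 556209)/(1922736 + (-21 - 1*(-352) - 1/2/(-352)))) = 1/(4088912/(1922736 + (-21 + 352 - 1/2*(-1/352)))) = 1/(4088912/(1922736 + (-21 + 352 + 1/704))) = 1/(4088912/(1922736 + 233025/704)) = 1/(4088912/(1353839169/704)) = 1/(4088912*(704/1353839169)) = 1/(2878594048/1353839169) = 1353839169/2878594048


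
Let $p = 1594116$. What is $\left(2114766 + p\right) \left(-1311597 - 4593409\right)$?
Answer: $-21900970463292$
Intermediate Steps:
$\left(2114766 + p\right) \left(-1311597 - 4593409\right) = \left(2114766 + 1594116\right) \left(-1311597 - 4593409\right) = 3708882 \left(-5905006\right) = -21900970463292$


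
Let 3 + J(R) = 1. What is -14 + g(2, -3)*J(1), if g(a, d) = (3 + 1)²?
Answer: -46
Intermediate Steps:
J(R) = -2 (J(R) = -3 + 1 = -2)
g(a, d) = 16 (g(a, d) = 4² = 16)
-14 + g(2, -3)*J(1) = -14 + 16*(-2) = -14 - 32 = -46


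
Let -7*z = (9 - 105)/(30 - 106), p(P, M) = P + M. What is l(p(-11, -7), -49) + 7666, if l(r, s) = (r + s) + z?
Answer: 1010643/133 ≈ 7598.8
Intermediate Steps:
p(P, M) = M + P
z = -24/133 (z = -(9 - 105)/(7*(30 - 106)) = -(-96)/(7*(-76)) = -(-96)*(-1)/(7*76) = -⅐*24/19 = -24/133 ≈ -0.18045)
l(r, s) = -24/133 + r + s (l(r, s) = (r + s) - 24/133 = -24/133 + r + s)
l(p(-11, -7), -49) + 7666 = (-24/133 + (-7 - 11) - 49) + 7666 = (-24/133 - 18 - 49) + 7666 = -8935/133 + 7666 = 1010643/133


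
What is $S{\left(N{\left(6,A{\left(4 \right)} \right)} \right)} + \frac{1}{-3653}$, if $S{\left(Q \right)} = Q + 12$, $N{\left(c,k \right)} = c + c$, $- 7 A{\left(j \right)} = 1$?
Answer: $\frac{87671}{3653} \approx 24.0$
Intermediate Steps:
$A{\left(j \right)} = - \frac{1}{7}$ ($A{\left(j \right)} = \left(- \frac{1}{7}\right) 1 = - \frac{1}{7}$)
$N{\left(c,k \right)} = 2 c$
$S{\left(Q \right)} = 12 + Q$
$S{\left(N{\left(6,A{\left(4 \right)} \right)} \right)} + \frac{1}{-3653} = \left(12 + 2 \cdot 6\right) + \frac{1}{-3653} = \left(12 + 12\right) - \frac{1}{3653} = 24 - \frac{1}{3653} = \frac{87671}{3653}$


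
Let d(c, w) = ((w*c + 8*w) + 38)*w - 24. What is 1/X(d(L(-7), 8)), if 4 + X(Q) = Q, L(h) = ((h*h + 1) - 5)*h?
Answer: -1/19372 ≈ -5.1621e-5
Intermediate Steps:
L(h) = h*(-4 + h²) (L(h) = ((h² + 1) - 5)*h = ((1 + h²) - 5)*h = (-4 + h²)*h = h*(-4 + h²))
d(c, w) = -24 + w*(38 + 8*w + c*w) (d(c, w) = ((c*w + 8*w) + 38)*w - 24 = ((8*w + c*w) + 38)*w - 24 = (38 + 8*w + c*w)*w - 24 = w*(38 + 8*w + c*w) - 24 = -24 + w*(38 + 8*w + c*w))
X(Q) = -4 + Q
1/X(d(L(-7), 8)) = 1/(-4 + (-24 + 8*8² + 38*8 - 7*(-4 + (-7)²)*8²)) = 1/(-4 + (-24 + 8*64 + 304 - 7*(-4 + 49)*64)) = 1/(-4 + (-24 + 512 + 304 - 7*45*64)) = 1/(-4 + (-24 + 512 + 304 - 315*64)) = 1/(-4 + (-24 + 512 + 304 - 20160)) = 1/(-4 - 19368) = 1/(-19372) = -1/19372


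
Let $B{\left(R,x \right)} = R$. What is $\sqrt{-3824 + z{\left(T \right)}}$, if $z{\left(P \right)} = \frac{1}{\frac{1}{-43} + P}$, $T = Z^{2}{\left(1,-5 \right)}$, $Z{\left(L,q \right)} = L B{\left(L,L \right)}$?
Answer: $\frac{i \sqrt{6743730}}{42} \approx 61.83 i$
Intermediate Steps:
$Z{\left(L,q \right)} = L^{2}$ ($Z{\left(L,q \right)} = L L = L^{2}$)
$T = 1$ ($T = \left(1^{2}\right)^{2} = 1^{2} = 1$)
$z{\left(P \right)} = \frac{1}{- \frac{1}{43} + P}$
$\sqrt{-3824 + z{\left(T \right)}} = \sqrt{-3824 + \frac{43}{-1 + 43 \cdot 1}} = \sqrt{-3824 + \frac{43}{-1 + 43}} = \sqrt{-3824 + \frac{43}{42}} = \sqrt{- \frac{160565}{42}} = \frac{i \sqrt{6743730}}{42}$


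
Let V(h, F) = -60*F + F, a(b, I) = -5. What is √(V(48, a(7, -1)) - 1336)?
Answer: I*√1041 ≈ 32.265*I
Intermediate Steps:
V(h, F) = -59*F
√(V(48, a(7, -1)) - 1336) = √(-59*(-5) - 1336) = √(295 - 1336) = √(-1041) = I*√1041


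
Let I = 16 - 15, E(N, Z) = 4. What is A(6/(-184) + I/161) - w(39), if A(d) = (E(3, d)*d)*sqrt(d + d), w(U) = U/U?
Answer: -1 - 17*I*sqrt(5474)/51842 ≈ -1.0 - 0.024262*I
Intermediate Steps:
w(U) = 1
I = 1
A(d) = 4*sqrt(2)*d**(3/2) (A(d) = (4*d)*sqrt(d + d) = (4*d)*sqrt(2*d) = (4*d)*(sqrt(2)*sqrt(d)) = 4*sqrt(2)*d**(3/2))
A(6/(-184) + I/161) - w(39) = 4*sqrt(2)*(6/(-184) + 1/161)**(3/2) - 1*1 = 4*sqrt(2)*(6*(-1/184) + 1*(1/161))**(3/2) - 1 = 4*sqrt(2)*(-3/92 + 1/161)**(3/2) - 1 = 4*sqrt(2)*(-17/644)**(3/2) - 1 = 4*sqrt(2)*(-17*I*sqrt(2737)/207368) - 1 = -17*I*sqrt(5474)/51842 - 1 = -1 - 17*I*sqrt(5474)/51842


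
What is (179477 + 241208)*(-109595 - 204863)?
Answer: -132287763730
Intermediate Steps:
(179477 + 241208)*(-109595 - 204863) = 420685*(-314458) = -132287763730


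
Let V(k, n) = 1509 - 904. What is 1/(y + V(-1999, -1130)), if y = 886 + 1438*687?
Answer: 1/989397 ≈ 1.0107e-6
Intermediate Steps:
V(k, n) = 605
y = 988792 (y = 886 + 987906 = 988792)
1/(y + V(-1999, -1130)) = 1/(988792 + 605) = 1/989397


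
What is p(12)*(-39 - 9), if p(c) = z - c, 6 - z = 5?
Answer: 528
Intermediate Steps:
z = 1 (z = 6 - 1*5 = 6 - 5 = 1)
p(c) = 1 - c
p(12)*(-39 - 9) = (1 - 1*12)*(-39 - 9) = (1 - 12)*(-48) = -11*(-48) = 528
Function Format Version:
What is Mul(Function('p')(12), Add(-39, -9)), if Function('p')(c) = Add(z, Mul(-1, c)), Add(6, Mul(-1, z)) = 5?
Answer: 528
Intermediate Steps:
z = 1 (z = Add(6, Mul(-1, 5)) = Add(6, -5) = 1)
Function('p')(c) = Add(1, Mul(-1, c))
Mul(Function('p')(12), Add(-39, -9)) = Mul(Add(1, Mul(-1, 12)), Add(-39, -9)) = Mul(Add(1, -12), -48) = Mul(-11, -48) = 528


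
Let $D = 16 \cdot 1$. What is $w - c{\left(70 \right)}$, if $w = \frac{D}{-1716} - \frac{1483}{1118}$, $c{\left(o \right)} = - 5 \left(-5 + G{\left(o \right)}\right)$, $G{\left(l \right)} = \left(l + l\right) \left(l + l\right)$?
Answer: $\frac{278049259}{2838} \approx 97974.0$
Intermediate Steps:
$G{\left(l \right)} = 4 l^{2}$ ($G{\left(l \right)} = 2 l 2 l = 4 l^{2}$)
$D = 16$
$c{\left(o \right)} = 25 - 20 o^{2}$ ($c{\left(o \right)} = - 5 \left(-5 + 4 o^{2}\right) = 25 - 20 o^{2}$)
$w = - \frac{3791}{2838}$ ($w = \frac{16}{-1716} - \frac{1483}{1118} = 16 \left(- \frac{1}{1716}\right) - \frac{1483}{1118} = - \frac{4}{429} - \frac{1483}{1118} = - \frac{3791}{2838} \approx -1.3358$)
$w - c{\left(70 \right)} = - \frac{3791}{2838} - \left(25 - 20 \cdot 70^{2}\right) = - \frac{3791}{2838} - \left(25 - 98000\right) = - \frac{3791}{2838} - -97975 = - \frac{3791}{2838} + 97975 = \frac{278049259}{2838}$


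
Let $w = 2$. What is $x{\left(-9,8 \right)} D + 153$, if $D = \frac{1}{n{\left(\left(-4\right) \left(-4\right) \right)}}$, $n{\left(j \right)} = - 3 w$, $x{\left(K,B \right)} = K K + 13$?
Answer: $\frac{412}{3} \approx 137.33$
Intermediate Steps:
$x{\left(K,B \right)} = 13 + K^{2}$ ($x{\left(K,B \right)} = K^{2} + 13 = 13 + K^{2}$)
$n{\left(j \right)} = -6$ ($n{\left(j \right)} = \left(-3\right) 2 = -6$)
$D = - \frac{1}{6}$ ($D = \frac{1}{-6} = - \frac{1}{6} \approx -0.16667$)
$x{\left(-9,8 \right)} D + 153 = \left(13 + \left(-9\right)^{2}\right) \left(- \frac{1}{6}\right) + 153 = \left(13 + 81\right) \left(- \frac{1}{6}\right) + 153 = 94 \left(- \frac{1}{6}\right) + 153 = - \frac{47}{3} + 153 = \frac{412}{3}$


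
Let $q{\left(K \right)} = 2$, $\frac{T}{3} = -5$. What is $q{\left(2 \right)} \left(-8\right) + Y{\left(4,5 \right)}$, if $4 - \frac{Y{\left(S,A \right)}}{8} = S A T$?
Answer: $2416$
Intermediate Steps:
$T = -15$ ($T = 3 \left(-5\right) = -15$)
$Y{\left(S,A \right)} = 32 + 120 A S$ ($Y{\left(S,A \right)} = 32 - 8 S A \left(-15\right) = 32 - 8 A S \left(-15\right) = 32 - 8 \left(- 15 A S\right) = 32 + 120 A S$)
$q{\left(2 \right)} \left(-8\right) + Y{\left(4,5 \right)} = 2 \left(-8\right) + \left(32 + 120 \cdot 5 \cdot 4\right) = -16 + \left(32 + 2400\right) = -16 + 2432 = 2416$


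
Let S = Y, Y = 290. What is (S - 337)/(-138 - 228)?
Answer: 47/366 ≈ 0.12842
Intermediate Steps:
S = 290
(S - 337)/(-138 - 228) = (290 - 337)/(-138 - 228) = -47/(-366) = -47*(-1/366) = 47/366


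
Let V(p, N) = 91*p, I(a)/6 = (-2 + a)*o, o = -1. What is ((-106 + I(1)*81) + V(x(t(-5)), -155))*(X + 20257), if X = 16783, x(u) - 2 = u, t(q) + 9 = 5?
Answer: 7333920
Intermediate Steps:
t(q) = -4 (t(q) = -9 + 5 = -4)
x(u) = 2 + u
I(a) = 12 - 6*a (I(a) = 6*((-2 + a)*(-1)) = 6*(2 - a) = 12 - 6*a)
((-106 + I(1)*81) + V(x(t(-5)), -155))*(X + 20257) = ((-106 + (12 - 6*1)*81) + 91*(2 - 4))*(16783 + 20257) = ((-106 + (12 - 6)*81) + 91*(-2))*37040 = ((-106 + 6*81) - 182)*37040 = ((-106 + 486) - 182)*37040 = (380 - 182)*37040 = 198*37040 = 7333920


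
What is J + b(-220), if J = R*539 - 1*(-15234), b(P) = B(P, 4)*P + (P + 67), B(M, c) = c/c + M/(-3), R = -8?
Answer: -16753/3 ≈ -5584.3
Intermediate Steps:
B(M, c) = 1 - M/3 (B(M, c) = 1 + M*(-⅓) = 1 - M/3)
b(P) = 67 + P + P*(1 - P/3) (b(P) = (1 - P/3)*P + (P + 67) = P*(1 - P/3) + (67 + P) = 67 + P + P*(1 - P/3))
J = 10922 (J = -8*539 - 1*(-15234) = -4312 + 15234 = 10922)
J + b(-220) = 10922 + (67 + 2*(-220) - ⅓*(-220)²) = 10922 + (67 - 440 - ⅓*48400) = 10922 + (67 - 440 - 48400/3) = 10922 - 49519/3 = -16753/3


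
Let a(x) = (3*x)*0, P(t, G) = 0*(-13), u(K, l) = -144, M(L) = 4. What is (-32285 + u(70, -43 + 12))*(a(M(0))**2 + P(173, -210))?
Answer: 0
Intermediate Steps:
P(t, G) = 0
a(x) = 0
(-32285 + u(70, -43 + 12))*(a(M(0))**2 + P(173, -210)) = (-32285 - 144)*(0**2 + 0) = -32429*(0 + 0) = -32429*0 = 0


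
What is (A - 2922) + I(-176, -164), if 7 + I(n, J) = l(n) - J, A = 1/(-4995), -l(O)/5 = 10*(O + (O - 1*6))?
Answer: 75599324/4995 ≈ 15135.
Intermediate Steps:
l(O) = 300 - 100*O (l(O) = -50*(O + (O - 1*6)) = -50*(O + (O - 6)) = -50*(O + (-6 + O)) = -50*(-6 + 2*O) = -5*(-60 + 20*O) = 300 - 100*O)
A = -1/4995 ≈ -0.00020020
I(n, J) = 293 - J - 100*n (I(n, J) = -7 + ((300 - 100*n) - J) = -7 + (300 - J - 100*n) = 293 - J - 100*n)
(A - 2922) + I(-176, -164) = (-1/4995 - 2922) + (293 - 1*(-164) - 100*(-176)) = -14595391/4995 + (293 + 164 + 17600) = -14595391/4995 + 18057 = 75599324/4995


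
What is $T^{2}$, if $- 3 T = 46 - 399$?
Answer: $\frac{124609}{9} \approx 13845.0$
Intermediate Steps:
$T = \frac{353}{3}$ ($T = - \frac{46 - 399}{3} = \left(- \frac{1}{3}\right) \left(-353\right) = \frac{353}{3} \approx 117.67$)
$T^{2} = \left(\frac{353}{3}\right)^{2} = \frac{124609}{9}$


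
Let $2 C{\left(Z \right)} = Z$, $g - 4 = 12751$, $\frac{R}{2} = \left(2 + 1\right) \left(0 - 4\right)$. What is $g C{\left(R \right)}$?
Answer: $-153060$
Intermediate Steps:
$R = -24$ ($R = 2 \left(2 + 1\right) \left(0 - 4\right) = 2 \cdot 3 \left(-4\right) = 2 \left(-12\right) = -24$)
$g = 12755$ ($g = 4 + 12751 = 12755$)
$C{\left(Z \right)} = \frac{Z}{2}$
$g C{\left(R \right)} = 12755 \cdot \frac{1}{2} \left(-24\right) = 12755 \left(-12\right) = -153060$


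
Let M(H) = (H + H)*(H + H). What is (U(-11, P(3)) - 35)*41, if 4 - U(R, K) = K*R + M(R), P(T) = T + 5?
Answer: -17507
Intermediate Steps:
P(T) = 5 + T
M(H) = 4*H**2 (M(H) = (2*H)*(2*H) = 4*H**2)
U(R, K) = 4 - 4*R**2 - K*R (U(R, K) = 4 - (K*R + 4*R**2) = 4 - (4*R**2 + K*R) = 4 + (-4*R**2 - K*R) = 4 - 4*R**2 - K*R)
(U(-11, P(3)) - 35)*41 = ((4 - 4*(-11)**2 - 1*(5 + 3)*(-11)) - 35)*41 = ((4 - 4*121 - 1*8*(-11)) - 35)*41 = ((4 - 484 + 88) - 35)*41 = (-392 - 35)*41 = -427*41 = -17507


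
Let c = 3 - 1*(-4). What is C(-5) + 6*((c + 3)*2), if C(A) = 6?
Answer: 126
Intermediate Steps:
c = 7 (c = 3 + 4 = 7)
C(-5) + 6*((c + 3)*2) = 6 + 6*((7 + 3)*2) = 6 + 6*(10*2) = 6 + 6*20 = 6 + 120 = 126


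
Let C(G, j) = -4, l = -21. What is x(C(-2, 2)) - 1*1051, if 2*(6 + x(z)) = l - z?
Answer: -2131/2 ≈ -1065.5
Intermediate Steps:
x(z) = -33/2 - z/2 (x(z) = -6 + (-21 - z)/2 = -6 + (-21/2 - z/2) = -33/2 - z/2)
x(C(-2, 2)) - 1*1051 = (-33/2 - 1/2*(-4)) - 1*1051 = (-33/2 + 2) - 1051 = -29/2 - 1051 = -2131/2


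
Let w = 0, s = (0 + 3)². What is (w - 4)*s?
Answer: -36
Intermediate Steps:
s = 9 (s = 3² = 9)
(w - 4)*s = (0 - 4)*9 = -4*9 = -36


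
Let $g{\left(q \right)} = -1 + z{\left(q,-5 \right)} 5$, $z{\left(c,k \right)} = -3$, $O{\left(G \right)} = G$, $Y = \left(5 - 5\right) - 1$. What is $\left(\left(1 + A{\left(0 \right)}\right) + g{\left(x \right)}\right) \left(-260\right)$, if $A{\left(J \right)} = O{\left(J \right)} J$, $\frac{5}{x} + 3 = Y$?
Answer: $3900$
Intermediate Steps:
$Y = -1$ ($Y = 0 - 1 = -1$)
$x = - \frac{5}{4}$ ($x = \frac{5}{-3 - 1} = \frac{5}{-4} = 5 \left(- \frac{1}{4}\right) = - \frac{5}{4} \approx -1.25$)
$A{\left(J \right)} = J^{2}$ ($A{\left(J \right)} = J J = J^{2}$)
$g{\left(q \right)} = -16$ ($g{\left(q \right)} = -1 - 15 = -16$)
$\left(\left(1 + A{\left(0 \right)}\right) + g{\left(x \right)}\right) \left(-260\right) = \left(\left(1 + 0^{2}\right) - 16\right) \left(-260\right) = \left(\left(1 + 0\right) - 16\right) \left(-260\right) = \left(1 - 16\right) \left(-260\right) = \left(-15\right) \left(-260\right) = 3900$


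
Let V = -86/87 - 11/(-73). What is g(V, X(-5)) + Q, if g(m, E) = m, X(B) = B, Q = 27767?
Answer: 176342896/6351 ≈ 27766.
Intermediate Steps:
V = -5321/6351 (V = -86*1/87 - 11*(-1/73) = -86/87 + 11/73 = -5321/6351 ≈ -0.83782)
g(V, X(-5)) + Q = -5321/6351 + 27767 = 176342896/6351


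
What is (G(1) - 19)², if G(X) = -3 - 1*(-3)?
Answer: 361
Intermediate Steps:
G(X) = 0 (G(X) = -3 + 3 = 0)
(G(1) - 19)² = (0 - 19)² = (-19)² = 361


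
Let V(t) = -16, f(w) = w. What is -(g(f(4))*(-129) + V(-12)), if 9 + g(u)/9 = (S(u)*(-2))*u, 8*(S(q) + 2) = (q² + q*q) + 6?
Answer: -35975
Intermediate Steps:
S(q) = -5/4 + q²/4 (S(q) = -2 + ((q² + q*q) + 6)/8 = -2 + ((q² + q²) + 6)/8 = -2 + (2*q² + 6)/8 = -2 + (6 + 2*q²)/8 = -2 + (¾ + q²/4) = -5/4 + q²/4)
g(u) = -81 + 9*u*(5/2 - u²/2) (g(u) = -81 + 9*(((-5/4 + u²/4)*(-2))*u) = -81 + 9*((5/2 - u²/2)*u) = -81 + 9*(u*(5/2 - u²/2)) = -81 + 9*u*(5/2 - u²/2))
-(g(f(4))*(-129) + V(-12)) = -((-81 - 9/2*4³ + (45/2)*4)*(-129) - 16) = -((-81 - 9/2*64 + 90)*(-129) - 16) = -((-81 - 288 + 90)*(-129) - 16) = -(-279*(-129) - 16) = -(35991 - 16) = -1*35975 = -35975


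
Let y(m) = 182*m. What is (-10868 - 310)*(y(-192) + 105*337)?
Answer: -4929498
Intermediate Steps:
(-10868 - 310)*(y(-192) + 105*337) = (-10868 - 310)*(182*(-192) + 105*337) = -11178*(-34944 + 35385) = -11178*441 = -4929498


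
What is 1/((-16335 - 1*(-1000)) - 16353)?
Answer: -1/31688 ≈ -3.1558e-5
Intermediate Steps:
1/((-16335 - 1*(-1000)) - 16353) = 1/((-16335 + 1000) - 16353) = 1/(-15335 - 16353) = 1/(-31688) = -1/31688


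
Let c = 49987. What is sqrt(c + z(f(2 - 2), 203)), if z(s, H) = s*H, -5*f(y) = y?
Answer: sqrt(49987) ≈ 223.58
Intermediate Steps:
f(y) = -y/5
z(s, H) = H*s
sqrt(c + z(f(2 - 2), 203)) = sqrt(49987 + 203*(-(2 - 2)/5)) = sqrt(49987 + 203*(-1/5*0)) = sqrt(49987 + 203*0) = sqrt(49987 + 0) = sqrt(49987)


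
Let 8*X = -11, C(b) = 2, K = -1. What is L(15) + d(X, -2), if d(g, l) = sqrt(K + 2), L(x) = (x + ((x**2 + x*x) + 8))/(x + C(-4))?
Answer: 490/17 ≈ 28.824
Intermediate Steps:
L(x) = (8 + x + 2*x**2)/(2 + x) (L(x) = (x + ((x**2 + x*x) + 8))/(x + 2) = (x + ((x**2 + x**2) + 8))/(2 + x) = (x + (2*x**2 + 8))/(2 + x) = (x + (8 + 2*x**2))/(2 + x) = (8 + x + 2*x**2)/(2 + x))
X = -11/8 (X = (1/8)*(-11) = -11/8 ≈ -1.3750)
d(g, l) = 1 (d(g, l) = sqrt(-1 + 2) = sqrt(1) = 1)
L(15) + d(X, -2) = (8 + 15 + 2*15**2)/(2 + 15) + 1 = (8 + 15 + 2*225)/17 + 1 = (8 + 15 + 450)/17 + 1 = (1/17)*473 + 1 = 473/17 + 1 = 490/17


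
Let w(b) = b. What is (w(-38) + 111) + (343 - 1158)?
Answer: -742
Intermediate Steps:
(w(-38) + 111) + (343 - 1158) = (-38 + 111) + (343 - 1158) = 73 - 815 = -742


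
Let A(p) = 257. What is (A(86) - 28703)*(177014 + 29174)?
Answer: -5865223848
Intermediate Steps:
(A(86) - 28703)*(177014 + 29174) = (257 - 28703)*(177014 + 29174) = -28446*206188 = -5865223848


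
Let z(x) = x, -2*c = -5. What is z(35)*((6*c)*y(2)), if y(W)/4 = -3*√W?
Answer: -6300*√2 ≈ -8909.5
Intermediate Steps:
c = 5/2 (c = -½*(-5) = 5/2 ≈ 2.5000)
y(W) = -12*√W (y(W) = 4*(-3*√W) = -12*√W)
z(35)*((6*c)*y(2)) = 35*((6*(5/2))*(-12*√2)) = 35*(15*(-12*√2)) = 35*(-180*√2) = -6300*√2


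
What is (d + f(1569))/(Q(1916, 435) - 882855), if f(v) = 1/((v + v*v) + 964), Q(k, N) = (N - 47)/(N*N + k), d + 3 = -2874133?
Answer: 1353797438066850603/415849088016915098 ≈ 3.2555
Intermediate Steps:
d = -2874136 (d = -3 - 2874133 = -2874136)
Q(k, N) = (-47 + N)/(k + N²) (Q(k, N) = (-47 + N)/(N² + k) = (-47 + N)/(k + N²))
f(v) = 1/(964 + v + v²) (f(v) = 1/((v + v²) + 964) = 1/(964 + v + v²))
(d + f(1569))/(Q(1916, 435) - 882855) = (-2874136 + 1/(964 + 1569 + 1569²))/((-47 + 435)/(1916 + 435²) - 882855) = (-2874136 + 1/(964 + 1569 + 2461761))/(388/(1916 + 189225) - 882855) = (-2874136 + 1/2464294)/(388/191141 - 882855) = (-2874136 + 1/2464294)/((1/191141)*388 - 882855) = -7082716099983/(2464294*(388/191141 - 882855)) = -7082716099983/(2464294*(-168749787167/191141)) = -7082716099983/2464294*(-191141/168749787167) = 1353797438066850603/415849088016915098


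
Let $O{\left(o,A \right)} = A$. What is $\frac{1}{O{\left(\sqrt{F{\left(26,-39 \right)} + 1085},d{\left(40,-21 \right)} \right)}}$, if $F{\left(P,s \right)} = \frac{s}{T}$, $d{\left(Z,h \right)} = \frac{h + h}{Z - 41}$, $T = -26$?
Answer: $\frac{1}{42} \approx 0.02381$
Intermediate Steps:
$d{\left(Z,h \right)} = \frac{2 h}{-41 + Z}$
$F{\left(P,s \right)} = - \frac{s}{26}$ ($F{\left(P,s \right)} = \frac{s}{-26} = s \left(- \frac{1}{26}\right) = - \frac{s}{26}$)
$\frac{1}{O{\left(\sqrt{F{\left(26,-39 \right)} + 1085},d{\left(40,-21 \right)} \right)}} = \frac{1}{2 \left(-21\right) \frac{1}{-41 + 40}} = \frac{1}{2 \left(-21\right) \frac{1}{-1}} = \frac{1}{2 \left(-21\right) \left(-1\right)} = \frac{1}{42}$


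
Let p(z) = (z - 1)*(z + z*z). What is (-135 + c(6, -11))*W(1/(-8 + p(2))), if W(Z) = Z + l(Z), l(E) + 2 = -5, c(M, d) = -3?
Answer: 1035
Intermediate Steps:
l(E) = -7 (l(E) = -2 - 5 = -7)
p(z) = (-1 + z)*(z + z²)
W(Z) = -7 + Z (W(Z) = Z - 7 = -7 + Z)
(-135 + c(6, -11))*W(1/(-8 + p(2))) = (-135 - 3)*(-7 + 1/(-8 + (2³ - 1*2))) = -138*(-7 + 1/(-8 + (8 - 2))) = -138*(-7 + 1/(-8 + 6)) = -138*(-7 + 1/(-2)) = -138*(-7 - ½) = -138*(-15/2) = 1035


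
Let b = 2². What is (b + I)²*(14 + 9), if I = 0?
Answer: 368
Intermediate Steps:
b = 4
(b + I)²*(14 + 9) = (4 + 0)²*(14 + 9) = 4²*23 = 16*23 = 368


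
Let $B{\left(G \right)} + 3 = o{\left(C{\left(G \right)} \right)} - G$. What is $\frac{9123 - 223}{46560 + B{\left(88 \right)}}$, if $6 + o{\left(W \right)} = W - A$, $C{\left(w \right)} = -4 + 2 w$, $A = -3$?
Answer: $\frac{4450}{23319} \approx 0.19083$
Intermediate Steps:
$o{\left(W \right)} = -3 + W$ ($o{\left(W \right)} = -6 + \left(W - -3\right) = -6 + \left(W + 3\right) = -6 + \left(3 + W\right) = -3 + W$)
$B{\left(G \right)} = -10 + G$ ($B{\left(G \right)} = -3 + \left(\left(-3 + \left(-4 + 2 G\right)\right) - G\right) = -3 + \left(\left(-7 + 2 G\right) - G\right) = -3 + \left(-7 + G\right) = -10 + G$)
$\frac{9123 - 223}{46560 + B{\left(88 \right)}} = \frac{9123 - 223}{46560 + \left(-10 + 88\right)} = \frac{8900}{46560 + 78} = \frac{8900}{46638} = 8900 \cdot \frac{1}{46638} = \frac{4450}{23319}$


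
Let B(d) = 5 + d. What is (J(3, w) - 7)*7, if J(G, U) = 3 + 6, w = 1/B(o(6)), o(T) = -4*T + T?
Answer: 14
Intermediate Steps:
o(T) = -3*T
w = -1/13 (w = 1/(5 - 3*6) = 1/(5 - 18) = 1/(-13) = -1/13 ≈ -0.076923)
J(G, U) = 9
(J(3, w) - 7)*7 = (9 - 7)*7 = 2*7 = 14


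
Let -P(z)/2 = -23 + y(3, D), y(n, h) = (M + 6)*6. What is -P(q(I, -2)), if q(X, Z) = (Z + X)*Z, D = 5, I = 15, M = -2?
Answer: 2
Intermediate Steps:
q(X, Z) = Z*(X + Z) (q(X, Z) = (X + Z)*Z = Z*(X + Z))
y(n, h) = 24 (y(n, h) = (-2 + 6)*6 = 4*6 = 24)
P(z) = -2 (P(z) = -2*(-23 + 24) = -2*1 = -2)
-P(q(I, -2)) = -1*(-2) = 2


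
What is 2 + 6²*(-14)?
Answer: -502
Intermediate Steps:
2 + 6²*(-14) = 2 + 36*(-14) = 2 - 504 = -502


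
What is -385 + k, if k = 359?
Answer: -26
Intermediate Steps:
-385 + k = -385 + 359 = -26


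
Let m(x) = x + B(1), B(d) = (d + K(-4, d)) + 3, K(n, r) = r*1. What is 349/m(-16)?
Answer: -349/11 ≈ -31.727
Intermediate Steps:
K(n, r) = r
B(d) = 3 + 2*d (B(d) = (d + d) + 3 = 2*d + 3 = 3 + 2*d)
m(x) = 5 + x (m(x) = x + (3 + 2*1) = x + (3 + 2) = x + 5 = 5 + x)
349/m(-16) = 349/(5 - 16) = 349/(-11) = 349*(-1/11) = -349/11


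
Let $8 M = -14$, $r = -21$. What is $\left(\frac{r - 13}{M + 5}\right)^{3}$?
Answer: $- \frac{2515456}{2197} \approx -1145.0$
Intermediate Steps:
$M = - \frac{7}{4}$ ($M = \frac{1}{8} \left(-14\right) = - \frac{7}{4} \approx -1.75$)
$\left(\frac{r - 13}{M + 5}\right)^{3} = \left(\frac{-21 - 13}{- \frac{7}{4} + 5}\right)^{3} = \left(- \frac{34}{\frac{13}{4}}\right)^{3} = \left(\left(-34\right) \frac{4}{13}\right)^{3} = \left(- \frac{136}{13}\right)^{3} = - \frac{2515456}{2197}$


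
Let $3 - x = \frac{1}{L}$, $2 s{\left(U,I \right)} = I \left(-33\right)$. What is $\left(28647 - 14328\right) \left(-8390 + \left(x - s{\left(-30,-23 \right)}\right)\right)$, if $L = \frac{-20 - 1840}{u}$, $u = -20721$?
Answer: $- \frac{77925959703}{620} \approx -1.2569 \cdot 10^{8}$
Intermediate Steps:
$s{\left(U,I \right)} = - \frac{33 I}{2}$ ($s{\left(U,I \right)} = \frac{I \left(-33\right)}{2} = \frac{\left(-33\right) I}{2} = - \frac{33 I}{2}$)
$L = \frac{620}{6907}$ ($L = \frac{-20 - 1840}{-20721} = \left(-20 - 1840\right) \left(- \frac{1}{20721}\right) = \left(-1860\right) \left(- \frac{1}{20721}\right) = \frac{620}{6907} \approx 0.089764$)
$x = - \frac{5047}{620}$ ($x = 3 - \frac{1}{\frac{620}{6907}} = 3 - \frac{6907}{620} = - \frac{5047}{620} \approx -8.1403$)
$\left(28647 - 14328\right) \left(-8390 + \left(x - s{\left(-30,-23 \right)}\right)\right) = \left(28647 - 14328\right) \left(-8390 - \left(\frac{5047}{620} - - \frac{759}{2}\right)\right) = 14319 \left(-8390 - \frac{240337}{620}\right) = 14319 \left(- \frac{5442137}{620}\right) = - \frac{77925959703}{620}$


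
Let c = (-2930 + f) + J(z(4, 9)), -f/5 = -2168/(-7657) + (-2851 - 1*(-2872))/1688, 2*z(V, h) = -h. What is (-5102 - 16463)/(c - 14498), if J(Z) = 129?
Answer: 278727970040/223608953689 ≈ 1.2465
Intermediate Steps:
z(V, h) = -h/2 (z(V, h) = (-h)/2 = -h/2)
f = -19101905/12925016 (f = -5*(-2168/(-7657) + (-2851 - 1*(-2872))/1688) = -5*(-2168*(-1/7657) + (-2851 + 2872)*(1/1688)) = -5*(2168/7657 + 21*(1/1688)) = -5*(2168/7657 + 21/1688) = -5*3820381/12925016 = -19101905/12925016 ≈ -1.4779)
c = -36222071721/12925016 (c = (-2930 - 19101905/12925016) + 129 = -37889398785/12925016 + 129 = -36222071721/12925016 ≈ -2802.5)
(-5102 - 16463)/(c - 14498) = (-5102 - 16463)/(-36222071721/12925016 - 14498) = -21565/(-223608953689/12925016) = -21565*(-12925016/223608953689) = 278727970040/223608953689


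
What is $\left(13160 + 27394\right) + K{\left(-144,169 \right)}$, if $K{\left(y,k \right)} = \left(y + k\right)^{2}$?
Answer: $41179$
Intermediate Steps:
$K{\left(y,k \right)} = \left(k + y\right)^{2}$
$\left(13160 + 27394\right) + K{\left(-144,169 \right)} = \left(13160 + 27394\right) + \left(169 - 144\right)^{2} = 40554 + 25^{2} = 40554 + 625 = 41179$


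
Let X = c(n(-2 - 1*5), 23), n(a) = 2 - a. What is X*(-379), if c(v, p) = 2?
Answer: -758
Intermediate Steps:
X = 2
X*(-379) = 2*(-379) = -758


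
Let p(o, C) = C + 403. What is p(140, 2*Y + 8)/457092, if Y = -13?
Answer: 385/457092 ≈ 0.00084228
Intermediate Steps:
p(o, C) = 403 + C
p(140, 2*Y + 8)/457092 = (403 + (2*(-13) + 8))/457092 = (403 + (-26 + 8))*(1/457092) = (403 - 18)*(1/457092) = 385*(1/457092) = 385/457092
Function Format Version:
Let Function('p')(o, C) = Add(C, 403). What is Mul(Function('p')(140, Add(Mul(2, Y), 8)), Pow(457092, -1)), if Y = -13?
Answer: Rational(385, 457092) ≈ 0.00084228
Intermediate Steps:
Function('p')(o, C) = Add(403, C)
Mul(Function('p')(140, Add(Mul(2, Y), 8)), Pow(457092, -1)) = Mul(Add(403, Add(Mul(2, -13), 8)), Pow(457092, -1)) = Mul(Add(403, Add(-26, 8)), Rational(1, 457092)) = Mul(Add(403, -18), Rational(1, 457092)) = Mul(385, Rational(1, 457092)) = Rational(385, 457092)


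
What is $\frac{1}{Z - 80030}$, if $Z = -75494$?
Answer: $- \frac{1}{155524} \approx -6.4299 \cdot 10^{-6}$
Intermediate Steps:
$\frac{1}{Z - 80030} = \frac{1}{-75494 - 80030} = \frac{1}{-155524} = - \frac{1}{155524}$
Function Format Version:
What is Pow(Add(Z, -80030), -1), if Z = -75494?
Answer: Rational(-1, 155524) ≈ -6.4299e-6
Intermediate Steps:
Pow(Add(Z, -80030), -1) = Pow(Add(-75494, -80030), -1) = Pow(-155524, -1) = Rational(-1, 155524)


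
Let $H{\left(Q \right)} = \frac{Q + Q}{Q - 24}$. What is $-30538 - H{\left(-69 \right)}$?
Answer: $- \frac{946724}{31} \approx -30539.0$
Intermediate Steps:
$H{\left(Q \right)} = \frac{2 Q}{-24 + Q}$
$-30538 - H{\left(-69 \right)} = -30538 - 2 \left(-69\right) \frac{1}{-24 - 69} = -30538 - 2 \left(-69\right) \frac{1}{-93} = -30538 - 2 \left(-69\right) \left(- \frac{1}{93}\right) = -30538 - \frac{46}{31} = - \frac{946724}{31}$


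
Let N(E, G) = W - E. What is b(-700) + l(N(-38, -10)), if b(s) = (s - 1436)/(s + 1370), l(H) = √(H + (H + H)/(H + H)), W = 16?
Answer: -1068/335 + √55 ≈ 4.2281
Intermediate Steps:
N(E, G) = 16 - E
l(H) = √(1 + H) (l(H) = √(H + (2*H)/((2*H))) = √(H + (2*H)*(1/(2*H))) = √(H + 1) = √(1 + H))
b(s) = (-1436 + s)/(1370 + s)
b(-700) + l(N(-38, -10)) = (-1436 - 700)/(1370 - 700) + √(1 + (16 - 1*(-38))) = -2136/670 + √(1 + (16 + 38)) = (1/670)*(-2136) + √(1 + 54) = -1068/335 + √55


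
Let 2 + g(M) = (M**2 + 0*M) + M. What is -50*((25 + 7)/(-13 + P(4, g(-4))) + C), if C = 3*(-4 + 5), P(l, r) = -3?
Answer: -50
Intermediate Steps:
g(M) = -2 + M + M**2 (g(M) = -2 + ((M**2 + 0*M) + M) = -2 + ((M**2 + 0) + M) = -2 + (M**2 + M) = -2 + (M + M**2) = -2 + M + M**2)
C = 3 (C = 3*1 = 3)
-50*((25 + 7)/(-13 + P(4, g(-4))) + C) = -50*((25 + 7)/(-13 - 3) + 3) = -50*(32/(-16) + 3) = -50*(32*(-1/16) + 3) = -50*(-2 + 3) = -50*1 = -50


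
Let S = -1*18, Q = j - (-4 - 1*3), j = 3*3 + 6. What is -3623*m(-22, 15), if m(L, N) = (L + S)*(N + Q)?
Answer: 5362040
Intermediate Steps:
j = 15 (j = 9 + 6 = 15)
Q = 22 (Q = 15 - (-4 - 1*3) = 15 - (-4 - 3) = 15 - 1*(-7) = 15 + 7 = 22)
S = -18
m(L, N) = (-18 + L)*(22 + N) (m(L, N) = (L - 18)*(N + 22) = (-18 + L)*(22 + N))
-3623*m(-22, 15) = -3623*(-396 - 18*15 + 22*(-22) - 22*15) = -3623*(-396 - 270 - 484 - 330) = -3623*(-1480) = 5362040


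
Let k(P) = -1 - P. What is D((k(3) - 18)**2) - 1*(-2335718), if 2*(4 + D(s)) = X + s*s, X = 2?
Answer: 2452843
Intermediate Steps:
D(s) = -3 + s**2/2 (D(s) = -4 + (2 + s*s)/2 = -4 + (2 + s**2)/2 = -4 + (1 + s**2/2) = -3 + s**2/2)
D((k(3) - 18)**2) - 1*(-2335718) = (-3 + (((-1 - 1*3) - 18)**2)**2/2) - 1*(-2335718) = (-3 + (((-1 - 3) - 18)**2)**2/2) + 2335718 = (-3 + ((-4 - 18)**2)**2/2) + 2335718 = (-3 + ((-22)**2)**2/2) + 2335718 = (-3 + (1/2)*484**2) + 2335718 = (-3 + (1/2)*234256) + 2335718 = (-3 + 117128) + 2335718 = 117125 + 2335718 = 2452843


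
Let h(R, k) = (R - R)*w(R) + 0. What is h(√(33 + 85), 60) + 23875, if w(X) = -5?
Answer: 23875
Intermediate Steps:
h(R, k) = 0 (h(R, k) = (R - R)*(-5) + 0 = 0*(-5) + 0 = 0 + 0 = 0)
h(√(33 + 85), 60) + 23875 = 0 + 23875 = 23875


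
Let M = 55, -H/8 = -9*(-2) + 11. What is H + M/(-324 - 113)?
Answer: -101439/437 ≈ -232.13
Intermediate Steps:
H = -232 (H = -8*(-9*(-2) + 11) = -8*(18 + 11) = -8*29 = -232)
H + M/(-324 - 113) = -232 + 55/(-324 - 113) = -232 + 55/(-437) = -232 - 1/437*55 = -232 - 55/437 = -101439/437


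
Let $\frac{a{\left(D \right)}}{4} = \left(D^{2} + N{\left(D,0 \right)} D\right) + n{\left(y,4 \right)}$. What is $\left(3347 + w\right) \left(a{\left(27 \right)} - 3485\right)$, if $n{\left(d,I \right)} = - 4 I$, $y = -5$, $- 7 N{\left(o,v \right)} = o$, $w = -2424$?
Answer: $- \frac{6781281}{7} \approx -9.6875 \cdot 10^{5}$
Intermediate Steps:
$N{\left(o,v \right)} = - \frac{o}{7}$
$a{\left(D \right)} = -64 + \frac{24 D^{2}}{7}$ ($a{\left(D \right)} = 4 \left(\left(D^{2} + - \frac{D}{7} D\right) - 16\right) = 4 \left(\left(D^{2} - \frac{D^{2}}{7}\right) - 16\right) = 4 \left(\frac{6 D^{2}}{7} - 16\right) = 4 \left(-16 + \frac{6 D^{2}}{7}\right) = -64 + \frac{24 D^{2}}{7}$)
$\left(3347 + w\right) \left(a{\left(27 \right)} - 3485\right) = \left(3347 - 2424\right) \left(\left(-64 + \frac{24 \cdot 27^{2}}{7}\right) - 3485\right) = 923 \left(\left(-64 + \frac{24}{7} \cdot 729\right) - 3485\right) = 923 \left(\left(-64 + \frac{17496}{7}\right) - 3485\right) = 923 \left(\frac{17048}{7} - 3485\right) = 923 \left(- \frac{7347}{7}\right) = - \frac{6781281}{7}$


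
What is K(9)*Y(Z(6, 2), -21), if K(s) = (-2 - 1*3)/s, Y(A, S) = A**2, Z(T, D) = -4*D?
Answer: -320/9 ≈ -35.556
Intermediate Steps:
K(s) = -5/s (K(s) = (-2 - 3)/s = -5/s)
K(9)*Y(Z(6, 2), -21) = (-5/9)*(-4*2)**2 = -5*1/9*(-8)**2 = -5/9*64 = -320/9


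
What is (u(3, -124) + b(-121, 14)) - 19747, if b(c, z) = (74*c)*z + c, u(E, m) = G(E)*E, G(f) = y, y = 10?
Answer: -145194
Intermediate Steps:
G(f) = 10
u(E, m) = 10*E
b(c, z) = c + 74*c*z (b(c, z) = 74*c*z + c = c + 74*c*z)
(u(3, -124) + b(-121, 14)) - 19747 = (10*3 - 121*(1 + 74*14)) - 19747 = (30 - 121*(1 + 1036)) - 19747 = (30 - 121*1037) - 19747 = (30 - 125477) - 19747 = -125447 - 19747 = -145194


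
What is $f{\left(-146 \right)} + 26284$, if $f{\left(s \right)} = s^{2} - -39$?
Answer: $47639$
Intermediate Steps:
$f{\left(s \right)} = 39 + s^{2}$ ($f{\left(s \right)} = s^{2} + 39 = 39 + s^{2}$)
$f{\left(-146 \right)} + 26284 = \left(39 + \left(-146\right)^{2}\right) + 26284 = \left(39 + 21316\right) + 26284 = 21355 + 26284 = 47639$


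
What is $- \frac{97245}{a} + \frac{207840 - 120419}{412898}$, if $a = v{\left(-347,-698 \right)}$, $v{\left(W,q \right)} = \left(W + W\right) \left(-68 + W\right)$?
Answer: $- \frac{748707190}{5945937649} \approx -0.12592$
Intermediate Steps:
$v{\left(W,q \right)} = 2 W \left(-68 + W\right)$
$a = 288010$ ($a = 2 \left(-347\right) \left(-68 - 347\right) = 2 \left(-347\right) \left(-415\right) = 288010$)
$- \frac{97245}{a} + \frac{207840 - 120419}{412898} = - \frac{97245}{288010} + \frac{207840 - 120419}{412898} = \left(-97245\right) \frac{1}{288010} + 87421 \cdot \frac{1}{412898} = - \frac{19449}{57602} + \frac{87421}{412898} = - \frac{748707190}{5945937649}$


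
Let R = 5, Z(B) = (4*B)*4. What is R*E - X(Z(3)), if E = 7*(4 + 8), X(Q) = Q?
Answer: 372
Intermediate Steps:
Z(B) = 16*B
E = 84 (E = 7*12 = 84)
R*E - X(Z(3)) = 5*84 - 16*3 = 420 - 1*48 = 420 - 48 = 372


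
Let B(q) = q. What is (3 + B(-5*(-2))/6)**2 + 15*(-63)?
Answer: -8309/9 ≈ -923.22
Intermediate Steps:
(3 + B(-5*(-2))/6)**2 + 15*(-63) = (3 - 5*(-2)/6)**2 + 15*(-63) = (3 + 10*(1/6))**2 - 945 = (3 + 5/3)**2 - 945 = (14/3)**2 - 945 = 196/9 - 945 = -8309/9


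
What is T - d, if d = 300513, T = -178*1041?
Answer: -485811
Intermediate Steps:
T = -185298
T - d = -185298 - 1*300513 = -185298 - 300513 = -485811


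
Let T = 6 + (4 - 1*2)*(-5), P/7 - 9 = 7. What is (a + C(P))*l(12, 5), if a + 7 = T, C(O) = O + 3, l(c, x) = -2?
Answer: -208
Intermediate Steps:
P = 112 (P = 63 + 7*7 = 63 + 49 = 112)
C(O) = 3 + O
T = -4 (T = 6 + (4 - 2)*(-5) = 6 + 2*(-5) = 6 - 10 = -4)
a = -11 (a = -7 - 4 = -11)
(a + C(P))*l(12, 5) = (-11 + (3 + 112))*(-2) = (-11 + 115)*(-2) = 104*(-2) = -208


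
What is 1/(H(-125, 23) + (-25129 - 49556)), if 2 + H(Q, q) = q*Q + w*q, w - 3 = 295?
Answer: -1/70708 ≈ -1.4143e-5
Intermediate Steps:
w = 298 (w = 3 + 295 = 298)
H(Q, q) = -2 + 298*q + Q*q (H(Q, q) = -2 + (q*Q + 298*q) = -2 + (Q*q + 298*q) = -2 + (298*q + Q*q) = -2 + 298*q + Q*q)
1/(H(-125, 23) + (-25129 - 49556)) = 1/((-2 + 298*23 - 125*23) + (-25129 - 49556)) = 1/((-2 + 6854 - 2875) - 74685) = 1/(3977 - 74685) = 1/(-70708) = -1/70708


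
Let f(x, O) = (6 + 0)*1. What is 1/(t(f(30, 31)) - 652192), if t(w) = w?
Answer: -1/652186 ≈ -1.5333e-6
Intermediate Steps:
f(x, O) = 6 (f(x, O) = 6*1 = 6)
1/(t(f(30, 31)) - 652192) = 1/(6 - 652192) = 1/(-652186) = -1/652186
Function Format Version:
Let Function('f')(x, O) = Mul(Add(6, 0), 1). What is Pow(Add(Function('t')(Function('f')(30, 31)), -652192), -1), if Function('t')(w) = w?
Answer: Rational(-1, 652186) ≈ -1.5333e-6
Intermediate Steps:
Function('f')(x, O) = 6 (Function('f')(x, O) = Mul(6, 1) = 6)
Pow(Add(Function('t')(Function('f')(30, 31)), -652192), -1) = Pow(Add(6, -652192), -1) = Pow(-652186, -1) = Rational(-1, 652186)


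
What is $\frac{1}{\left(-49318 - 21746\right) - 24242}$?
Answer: $- \frac{1}{95306} \approx -1.0493 \cdot 10^{-5}$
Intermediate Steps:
$\frac{1}{\left(-49318 - 21746\right) - 24242} = \frac{1}{-71064 - 24242} = \frac{1}{-95306} = - \frac{1}{95306}$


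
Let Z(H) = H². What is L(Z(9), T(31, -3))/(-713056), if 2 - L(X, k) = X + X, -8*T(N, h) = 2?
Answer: 5/22283 ≈ 0.00022439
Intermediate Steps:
T(N, h) = -¼ (T(N, h) = -⅛*2 = -¼)
L(X, k) = 2 - 2*X (L(X, k) = 2 - (X + X) = 2 - 2*X)
L(Z(9), T(31, -3))/(-713056) = (2 - 2*9²)/(-713056) = (2 - 2*81)*(-1/713056) = (2 - 162)*(-1/713056) = -160*(-1/713056) = 5/22283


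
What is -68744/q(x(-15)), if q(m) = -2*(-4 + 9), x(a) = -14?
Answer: 34372/5 ≈ 6874.4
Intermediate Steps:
q(m) = -10 (q(m) = -2*5 = -10)
-68744/q(x(-15)) = -68744/(-10) = -68744*(-⅒) = 34372/5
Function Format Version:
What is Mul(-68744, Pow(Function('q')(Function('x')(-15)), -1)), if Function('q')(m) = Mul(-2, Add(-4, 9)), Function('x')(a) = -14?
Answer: Rational(34372, 5) ≈ 6874.4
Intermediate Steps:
Function('q')(m) = -10 (Function('q')(m) = Mul(-2, 5) = -10)
Mul(-68744, Pow(Function('q')(Function('x')(-15)), -1)) = Mul(-68744, Pow(-10, -1)) = Mul(-68744, Rational(-1, 10)) = Rational(34372, 5)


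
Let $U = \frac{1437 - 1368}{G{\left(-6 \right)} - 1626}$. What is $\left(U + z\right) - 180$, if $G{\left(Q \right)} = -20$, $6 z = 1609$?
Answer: $\frac{217580}{2469} \approx 88.125$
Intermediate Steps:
$z = \frac{1609}{6}$ ($z = \frac{1}{6} \cdot 1609 = \frac{1609}{6} \approx 268.17$)
$U = - \frac{69}{1646}$ ($U = \frac{1437 - 1368}{-20 - 1626} = \frac{69}{-1646} = 69 \left(- \frac{1}{1646}\right) = - \frac{69}{1646} \approx -0.04192$)
$\left(U + z\right) - 180 = \left(- \frac{69}{1646} + \frac{1609}{6}\right) - 180 = \frac{662000}{2469} - 180 = \frac{217580}{2469}$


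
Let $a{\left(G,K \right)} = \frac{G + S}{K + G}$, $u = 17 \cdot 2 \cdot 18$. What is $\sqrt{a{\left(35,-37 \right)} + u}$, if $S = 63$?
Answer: $\sqrt{563} \approx 23.728$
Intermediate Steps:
$u = 612$ ($u = 34 \cdot 18 = 612$)
$a{\left(G,K \right)} = \frac{63 + G}{G + K}$ ($a{\left(G,K \right)} = \frac{G + 63}{K + G} = \frac{63 + G}{G + K}$)
$\sqrt{a{\left(35,-37 \right)} + u} = \sqrt{\frac{63 + 35}{35 - 37} + 612} = \sqrt{\frac{1}{-2} \cdot 98 + 612} = \sqrt{\left(- \frac{1}{2}\right) 98 + 612} = \sqrt{-49 + 612} = \sqrt{563}$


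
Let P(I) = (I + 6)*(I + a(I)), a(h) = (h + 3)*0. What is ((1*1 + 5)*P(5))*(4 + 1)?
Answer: 1650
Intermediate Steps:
a(h) = 0 (a(h) = (3 + h)*0 = 0)
P(I) = I*(6 + I) (P(I) = (I + 6)*(I + 0) = (6 + I)*I = I*(6 + I))
((1*1 + 5)*P(5))*(4 + 1) = ((1*1 + 5)*(5*(6 + 5)))*(4 + 1) = ((1 + 5)*(5*11))*5 = (6*55)*5 = 330*5 = 1650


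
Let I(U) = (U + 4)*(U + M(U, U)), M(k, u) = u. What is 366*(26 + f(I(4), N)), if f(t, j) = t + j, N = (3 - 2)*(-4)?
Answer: 31476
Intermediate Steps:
I(U) = 2*U*(4 + U) (I(U) = (U + 4)*(U + U) = (4 + U)*(2*U) = 2*U*(4 + U))
N = -4 (N = 1*(-4) = -4)
f(t, j) = j + t
366*(26 + f(I(4), N)) = 366*(26 + (-4 + 2*4*(4 + 4))) = 366*(26 + (-4 + 2*4*8)) = 366*(26 + (-4 + 64)) = 366*(26 + 60) = 366*86 = 31476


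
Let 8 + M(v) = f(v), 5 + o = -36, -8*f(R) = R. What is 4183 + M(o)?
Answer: 33441/8 ≈ 4180.1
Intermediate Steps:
f(R) = -R/8
o = -41 (o = -5 - 36 = -41)
M(v) = -8 - v/8
4183 + M(o) = 4183 + (-8 - ⅛*(-41)) = 4183 + (-8 + 41/8) = 4183 - 23/8 = 33441/8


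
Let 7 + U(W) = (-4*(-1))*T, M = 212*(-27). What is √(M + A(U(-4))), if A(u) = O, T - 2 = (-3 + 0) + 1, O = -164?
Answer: 16*I*√23 ≈ 76.733*I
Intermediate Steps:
M = -5724
T = 0 (T = 2 + ((-3 + 0) + 1) = 2 + (-3 + 1) = 2 - 2 = 0)
U(W) = -7 (U(W) = -7 - 4*(-1)*0 = -7 + 4*0 = -7 + 0 = -7)
A(u) = -164
√(M + A(U(-4))) = √(-5724 - 164) = √(-5888) = 16*I*√23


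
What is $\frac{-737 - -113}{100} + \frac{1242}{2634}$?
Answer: $- \frac{63309}{10975} \approx -5.7685$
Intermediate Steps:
$\frac{-737 - -113}{100} + \frac{1242}{2634} = \left(-737 + 113\right) \frac{1}{100} + 1242 \cdot \frac{1}{2634} = \left(-624\right) \frac{1}{100} + \frac{207}{439} = - \frac{156}{25} + \frac{207}{439} = - \frac{63309}{10975}$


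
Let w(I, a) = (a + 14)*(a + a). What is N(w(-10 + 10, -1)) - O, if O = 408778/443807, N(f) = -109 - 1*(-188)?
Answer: 34651975/443807 ≈ 78.079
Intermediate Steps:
w(I, a) = 2*a*(14 + a) (w(I, a) = (14 + a)*(2*a) = 2*a*(14 + a))
N(f) = 79 (N(f) = -109 + 188 = 79)
O = 408778/443807 (O = 408778*(1/443807) = 408778/443807 ≈ 0.92107)
N(w(-10 + 10, -1)) - O = 79 - 1*408778/443807 = 79 - 408778/443807 = 34651975/443807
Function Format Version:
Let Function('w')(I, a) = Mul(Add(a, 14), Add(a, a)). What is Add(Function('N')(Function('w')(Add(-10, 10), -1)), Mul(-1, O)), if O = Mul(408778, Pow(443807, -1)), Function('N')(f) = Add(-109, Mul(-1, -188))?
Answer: Rational(34651975, 443807) ≈ 78.079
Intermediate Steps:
Function('w')(I, a) = Mul(2, a, Add(14, a)) (Function('w')(I, a) = Mul(Add(14, a), Mul(2, a)) = Mul(2, a, Add(14, a)))
Function('N')(f) = 79 (Function('N')(f) = Add(-109, 188) = 79)
O = Rational(408778, 443807) (O = Mul(408778, Rational(1, 443807)) = Rational(408778, 443807) ≈ 0.92107)
Add(Function('N')(Function('w')(Add(-10, 10), -1)), Mul(-1, O)) = Add(79, Mul(-1, Rational(408778, 443807))) = Add(79, Rational(-408778, 443807)) = Rational(34651975, 443807)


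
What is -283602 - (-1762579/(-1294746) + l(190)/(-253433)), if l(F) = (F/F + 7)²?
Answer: -93059157427450799/328131363018 ≈ -2.8360e+5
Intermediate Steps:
l(F) = 64 (l(F) = (1 + 7)² = 8² = 64)
-283602 - (-1762579/(-1294746) + l(190)/(-253433)) = -283602 - (-1762579/(-1294746) + 64/(-253433)) = -283602 - (-1762579*(-1/1294746) + 64*(-1/253433)) = -283602 - (1762579/1294746 - 64/253433) = -283602 - 1*446612819963/328131363018 = -283602 - 446612819963/328131363018 = -93059157427450799/328131363018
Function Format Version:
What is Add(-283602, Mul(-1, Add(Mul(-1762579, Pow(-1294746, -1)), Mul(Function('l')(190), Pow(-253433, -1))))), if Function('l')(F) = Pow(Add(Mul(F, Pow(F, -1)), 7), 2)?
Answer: Rational(-93059157427450799, 328131363018) ≈ -2.8360e+5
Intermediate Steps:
Function('l')(F) = 64 (Function('l')(F) = Pow(Add(1, 7), 2) = Pow(8, 2) = 64)
Add(-283602, Mul(-1, Add(Mul(-1762579, Pow(-1294746, -1)), Mul(Function('l')(190), Pow(-253433, -1))))) = Add(-283602, Mul(-1, Add(Mul(-1762579, Pow(-1294746, -1)), Mul(64, Pow(-253433, -1))))) = Add(-283602, Mul(-1, Add(Mul(-1762579, Rational(-1, 1294746)), Mul(64, Rational(-1, 253433))))) = Add(-283602, Mul(-1, Add(Rational(1762579, 1294746), Rational(-64, 253433)))) = Add(-283602, Mul(-1, Rational(446612819963, 328131363018))) = Add(-283602, Rational(-446612819963, 328131363018)) = Rational(-93059157427450799, 328131363018)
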